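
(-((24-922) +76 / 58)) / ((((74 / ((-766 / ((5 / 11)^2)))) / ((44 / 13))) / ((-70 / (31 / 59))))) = 20257332.33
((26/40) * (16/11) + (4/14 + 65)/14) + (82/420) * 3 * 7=5233/539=9.71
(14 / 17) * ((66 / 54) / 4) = 77 / 306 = 0.25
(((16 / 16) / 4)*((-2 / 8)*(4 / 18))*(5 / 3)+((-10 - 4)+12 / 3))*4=-2165 / 54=-40.09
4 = 4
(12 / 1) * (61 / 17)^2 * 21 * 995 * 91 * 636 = 53998512881040 / 289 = 186846065332.32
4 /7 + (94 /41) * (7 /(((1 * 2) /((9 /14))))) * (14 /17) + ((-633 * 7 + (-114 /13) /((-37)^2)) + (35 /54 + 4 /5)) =-103735882017947 /23444522010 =-4424.74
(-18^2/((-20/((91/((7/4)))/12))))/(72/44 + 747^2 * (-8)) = -429/27280430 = -0.00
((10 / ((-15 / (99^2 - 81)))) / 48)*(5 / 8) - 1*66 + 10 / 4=-1183 / 8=-147.88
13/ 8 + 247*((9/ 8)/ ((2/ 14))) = 7787/ 4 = 1946.75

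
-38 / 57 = -2 / 3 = -0.67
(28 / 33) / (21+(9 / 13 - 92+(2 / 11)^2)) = -2002 / 165813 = -0.01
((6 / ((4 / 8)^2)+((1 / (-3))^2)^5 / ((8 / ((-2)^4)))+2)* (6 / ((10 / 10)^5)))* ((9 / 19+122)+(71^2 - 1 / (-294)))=805503.47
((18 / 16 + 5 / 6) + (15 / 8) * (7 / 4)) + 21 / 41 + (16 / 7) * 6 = 536329 / 27552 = 19.47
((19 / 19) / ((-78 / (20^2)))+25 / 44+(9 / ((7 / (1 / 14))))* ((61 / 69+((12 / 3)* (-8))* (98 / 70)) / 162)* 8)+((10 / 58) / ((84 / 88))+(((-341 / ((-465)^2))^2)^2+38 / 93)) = -184512985226648382889309 / 44248116664296857812500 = -4.17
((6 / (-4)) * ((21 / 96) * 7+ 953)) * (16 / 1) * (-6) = 274905 / 2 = 137452.50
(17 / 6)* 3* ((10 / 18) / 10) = 17 / 36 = 0.47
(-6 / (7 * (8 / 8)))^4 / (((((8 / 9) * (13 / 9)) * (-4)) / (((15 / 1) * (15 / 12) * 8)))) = -15.77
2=2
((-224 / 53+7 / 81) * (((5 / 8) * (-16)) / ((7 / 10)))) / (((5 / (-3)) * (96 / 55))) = -698225 / 34344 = -20.33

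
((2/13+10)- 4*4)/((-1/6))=456/13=35.08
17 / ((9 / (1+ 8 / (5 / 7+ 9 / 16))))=17663 / 1287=13.72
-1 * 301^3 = -27270901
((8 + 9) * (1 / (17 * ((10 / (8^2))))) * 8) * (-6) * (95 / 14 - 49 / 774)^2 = -169799946752 / 12231135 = -13882.60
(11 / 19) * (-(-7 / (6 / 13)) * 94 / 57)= 47047 / 3249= 14.48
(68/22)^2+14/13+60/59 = 1080978/92807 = 11.65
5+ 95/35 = 54/7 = 7.71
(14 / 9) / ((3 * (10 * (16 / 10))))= 7 / 216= 0.03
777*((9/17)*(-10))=-69930/17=-4113.53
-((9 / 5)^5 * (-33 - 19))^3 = 28949940301564406592 / 30517578125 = 948631643.80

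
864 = 864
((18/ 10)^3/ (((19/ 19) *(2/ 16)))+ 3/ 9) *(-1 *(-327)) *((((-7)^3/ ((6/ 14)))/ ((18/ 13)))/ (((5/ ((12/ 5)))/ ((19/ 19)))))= -119900931514/ 28125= -4263144.23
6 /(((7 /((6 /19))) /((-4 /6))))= -24 /133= -0.18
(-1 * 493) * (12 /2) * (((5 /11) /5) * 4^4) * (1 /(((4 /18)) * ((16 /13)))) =-251698.91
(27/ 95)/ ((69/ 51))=459/ 2185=0.21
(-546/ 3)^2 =33124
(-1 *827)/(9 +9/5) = -4135/54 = -76.57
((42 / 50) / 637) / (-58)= -3 / 131950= -0.00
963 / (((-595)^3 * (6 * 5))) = -321 / 2106448750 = -0.00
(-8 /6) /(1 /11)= -44 /3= -14.67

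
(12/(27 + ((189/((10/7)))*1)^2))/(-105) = -0.00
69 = 69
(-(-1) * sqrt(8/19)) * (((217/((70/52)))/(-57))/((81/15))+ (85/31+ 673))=64427972 * sqrt(38)/906471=438.14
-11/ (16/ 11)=-121/ 16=-7.56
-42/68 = -21/34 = -0.62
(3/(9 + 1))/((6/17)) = 17/20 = 0.85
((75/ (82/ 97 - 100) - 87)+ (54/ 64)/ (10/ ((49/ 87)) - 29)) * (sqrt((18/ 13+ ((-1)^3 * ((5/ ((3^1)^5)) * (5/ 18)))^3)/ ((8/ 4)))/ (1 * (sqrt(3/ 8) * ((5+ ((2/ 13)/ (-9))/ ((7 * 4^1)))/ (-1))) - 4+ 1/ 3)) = -1069947121951 * sqrt(39163557110782)/ 121857045089508000+ 2484958396921 * sqrt(58745335666173)/ 289410482087581500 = 10.86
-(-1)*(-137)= -137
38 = 38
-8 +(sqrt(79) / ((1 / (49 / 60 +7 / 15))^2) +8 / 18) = -68 / 9 +5929* sqrt(79) / 3600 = 7.08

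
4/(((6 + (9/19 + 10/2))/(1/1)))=38/109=0.35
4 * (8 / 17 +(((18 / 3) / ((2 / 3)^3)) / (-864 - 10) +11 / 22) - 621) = -36850965 / 14858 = -2480.21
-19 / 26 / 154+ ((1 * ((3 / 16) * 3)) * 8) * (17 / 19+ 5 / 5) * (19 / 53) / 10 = 319289 / 1061060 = 0.30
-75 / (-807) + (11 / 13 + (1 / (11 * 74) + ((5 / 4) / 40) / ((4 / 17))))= 195502815 / 182179712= 1.07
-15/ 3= -5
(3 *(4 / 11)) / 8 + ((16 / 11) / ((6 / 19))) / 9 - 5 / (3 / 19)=-1675 / 54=-31.02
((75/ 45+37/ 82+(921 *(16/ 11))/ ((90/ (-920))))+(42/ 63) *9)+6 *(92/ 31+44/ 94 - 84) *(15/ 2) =-68252378717/ 3942642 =-17311.33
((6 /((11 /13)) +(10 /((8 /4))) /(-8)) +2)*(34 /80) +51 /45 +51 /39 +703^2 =67845840559 /137280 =494215.04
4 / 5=0.80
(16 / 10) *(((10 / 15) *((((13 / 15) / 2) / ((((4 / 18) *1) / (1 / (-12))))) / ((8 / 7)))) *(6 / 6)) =-91 / 600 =-0.15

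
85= 85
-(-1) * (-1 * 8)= -8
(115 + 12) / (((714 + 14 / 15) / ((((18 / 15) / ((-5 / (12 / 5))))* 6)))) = -41148 / 67025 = -0.61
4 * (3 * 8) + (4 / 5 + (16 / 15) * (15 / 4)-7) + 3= 96.80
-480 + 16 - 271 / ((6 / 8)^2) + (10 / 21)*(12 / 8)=-59539 / 63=-945.06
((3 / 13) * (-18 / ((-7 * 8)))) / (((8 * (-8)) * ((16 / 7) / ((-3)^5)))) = 6561 / 53248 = 0.12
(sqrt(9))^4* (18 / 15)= 486 / 5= 97.20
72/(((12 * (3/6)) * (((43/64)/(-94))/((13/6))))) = -156416/43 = -3637.58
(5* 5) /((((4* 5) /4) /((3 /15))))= 1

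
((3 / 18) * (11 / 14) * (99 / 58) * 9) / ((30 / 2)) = 1089 / 8120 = 0.13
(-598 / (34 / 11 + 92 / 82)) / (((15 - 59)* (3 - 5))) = -12259 / 7600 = -1.61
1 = 1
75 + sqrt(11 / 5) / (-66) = 75 - sqrt(55) / 330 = 74.98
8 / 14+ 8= 60 / 7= 8.57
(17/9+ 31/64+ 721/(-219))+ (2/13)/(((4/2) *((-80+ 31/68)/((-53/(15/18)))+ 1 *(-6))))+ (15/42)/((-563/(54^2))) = -68460008884291/24582091794624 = -2.78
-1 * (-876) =876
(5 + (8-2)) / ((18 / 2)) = 11 / 9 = 1.22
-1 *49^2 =-2401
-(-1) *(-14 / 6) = -7 / 3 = -2.33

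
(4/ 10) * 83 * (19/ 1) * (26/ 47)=348.95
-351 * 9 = -3159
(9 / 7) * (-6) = -54 / 7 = -7.71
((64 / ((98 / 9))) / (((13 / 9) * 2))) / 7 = 0.29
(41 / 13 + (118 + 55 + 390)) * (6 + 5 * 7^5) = 618541760 / 13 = 47580135.38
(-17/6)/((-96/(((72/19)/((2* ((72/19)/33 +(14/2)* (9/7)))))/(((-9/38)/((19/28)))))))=-67507/3840480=-0.02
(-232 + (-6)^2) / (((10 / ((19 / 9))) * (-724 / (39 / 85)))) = 0.03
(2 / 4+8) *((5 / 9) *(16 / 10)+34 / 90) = 323 / 30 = 10.77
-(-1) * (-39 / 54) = -13 / 18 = -0.72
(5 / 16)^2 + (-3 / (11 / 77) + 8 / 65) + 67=769113 / 16640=46.22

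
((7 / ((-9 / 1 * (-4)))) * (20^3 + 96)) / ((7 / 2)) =4048 / 9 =449.78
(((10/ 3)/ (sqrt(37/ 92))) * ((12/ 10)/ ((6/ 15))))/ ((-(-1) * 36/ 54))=30 * sqrt(851)/ 37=23.65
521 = 521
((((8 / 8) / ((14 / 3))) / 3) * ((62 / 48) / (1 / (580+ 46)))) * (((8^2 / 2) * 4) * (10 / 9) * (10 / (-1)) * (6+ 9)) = -1232126.98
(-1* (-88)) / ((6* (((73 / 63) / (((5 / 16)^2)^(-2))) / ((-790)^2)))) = 1511701610496 / 1825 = 828329649.59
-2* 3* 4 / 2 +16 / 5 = -44 / 5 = -8.80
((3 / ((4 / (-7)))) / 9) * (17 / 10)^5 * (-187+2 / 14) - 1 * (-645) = 219264413 / 100000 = 2192.64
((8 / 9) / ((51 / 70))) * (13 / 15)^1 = 1.06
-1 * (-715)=715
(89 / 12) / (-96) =-89 / 1152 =-0.08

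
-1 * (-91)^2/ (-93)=8281/ 93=89.04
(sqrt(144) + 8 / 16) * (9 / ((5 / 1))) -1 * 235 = -425 / 2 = -212.50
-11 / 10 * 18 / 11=-9 / 5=-1.80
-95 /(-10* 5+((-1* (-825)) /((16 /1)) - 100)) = 304 /315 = 0.97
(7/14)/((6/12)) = 1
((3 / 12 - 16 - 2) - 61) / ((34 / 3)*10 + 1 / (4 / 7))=-945 / 1381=-0.68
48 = 48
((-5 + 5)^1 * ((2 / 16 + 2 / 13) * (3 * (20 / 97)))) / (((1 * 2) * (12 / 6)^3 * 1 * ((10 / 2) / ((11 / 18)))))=0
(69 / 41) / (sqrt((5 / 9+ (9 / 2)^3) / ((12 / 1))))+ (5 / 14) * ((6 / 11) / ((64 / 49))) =105 / 704+ 36 * sqrt(39606) / 11767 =0.76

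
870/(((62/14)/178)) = 1084020/31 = 34968.39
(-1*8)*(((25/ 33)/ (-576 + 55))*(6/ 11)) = 400/ 63041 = 0.01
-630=-630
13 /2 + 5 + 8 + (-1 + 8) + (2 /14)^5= 890773 /33614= 26.50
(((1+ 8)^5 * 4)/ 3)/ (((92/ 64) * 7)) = 1259712/ 161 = 7824.30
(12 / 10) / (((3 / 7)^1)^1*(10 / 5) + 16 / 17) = 357 / 535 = 0.67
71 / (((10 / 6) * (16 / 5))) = 213 / 16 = 13.31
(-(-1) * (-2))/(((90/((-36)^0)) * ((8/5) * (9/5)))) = -5/648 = -0.01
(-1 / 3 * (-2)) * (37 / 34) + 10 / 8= 403 / 204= 1.98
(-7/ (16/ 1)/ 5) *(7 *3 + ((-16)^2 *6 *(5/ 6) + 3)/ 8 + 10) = -10717/ 640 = -16.75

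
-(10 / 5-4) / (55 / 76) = 152 / 55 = 2.76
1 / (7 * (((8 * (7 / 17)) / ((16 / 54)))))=17 / 1323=0.01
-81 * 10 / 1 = -810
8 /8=1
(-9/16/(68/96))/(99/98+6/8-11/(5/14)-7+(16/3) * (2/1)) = 39690/1268149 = 0.03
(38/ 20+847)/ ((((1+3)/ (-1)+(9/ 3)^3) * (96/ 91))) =772499/ 22080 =34.99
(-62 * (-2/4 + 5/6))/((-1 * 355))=62/1065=0.06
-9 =-9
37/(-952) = -0.04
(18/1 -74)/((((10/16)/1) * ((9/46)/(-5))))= 20608/9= 2289.78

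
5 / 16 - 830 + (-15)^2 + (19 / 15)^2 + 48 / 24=-601.08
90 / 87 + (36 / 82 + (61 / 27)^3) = 304365025 / 23403087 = 13.01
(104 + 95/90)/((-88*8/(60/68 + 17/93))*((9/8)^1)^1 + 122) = -796111/4710168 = -0.17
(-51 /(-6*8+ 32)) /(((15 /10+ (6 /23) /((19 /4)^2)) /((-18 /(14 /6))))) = -1270359 /78092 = -16.27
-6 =-6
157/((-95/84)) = -13188/95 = -138.82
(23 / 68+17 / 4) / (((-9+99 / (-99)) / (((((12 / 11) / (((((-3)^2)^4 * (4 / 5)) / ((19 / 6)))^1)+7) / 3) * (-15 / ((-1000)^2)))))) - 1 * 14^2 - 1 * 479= -552108136863643 / 817938000000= -675.00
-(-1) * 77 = 77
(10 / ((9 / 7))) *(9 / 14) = 5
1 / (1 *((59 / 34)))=34 / 59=0.58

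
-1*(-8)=8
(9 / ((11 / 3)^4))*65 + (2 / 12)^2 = 1720501 / 527076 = 3.26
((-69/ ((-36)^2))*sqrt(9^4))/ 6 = -23/ 32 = -0.72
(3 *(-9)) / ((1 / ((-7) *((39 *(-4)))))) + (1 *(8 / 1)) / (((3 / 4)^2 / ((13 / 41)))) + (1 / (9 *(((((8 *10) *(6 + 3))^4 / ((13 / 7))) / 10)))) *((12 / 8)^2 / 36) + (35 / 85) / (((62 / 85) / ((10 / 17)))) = -17254408315601092327109 / 585308713844736000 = -29479.16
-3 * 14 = -42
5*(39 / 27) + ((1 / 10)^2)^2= 650009 / 90000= 7.22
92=92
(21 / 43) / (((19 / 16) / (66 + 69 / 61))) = 1375920 / 49837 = 27.61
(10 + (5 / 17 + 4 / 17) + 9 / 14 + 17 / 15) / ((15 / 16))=13.13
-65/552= -0.12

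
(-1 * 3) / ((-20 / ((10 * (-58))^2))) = 50460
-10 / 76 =-5 / 38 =-0.13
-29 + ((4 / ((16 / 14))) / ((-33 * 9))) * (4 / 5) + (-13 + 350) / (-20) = -45.86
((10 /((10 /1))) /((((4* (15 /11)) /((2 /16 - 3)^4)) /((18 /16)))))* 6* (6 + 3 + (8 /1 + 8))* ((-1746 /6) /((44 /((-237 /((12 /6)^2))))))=868490741115 /1048576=828257.31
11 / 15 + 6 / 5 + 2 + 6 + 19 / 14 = 2371 / 210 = 11.29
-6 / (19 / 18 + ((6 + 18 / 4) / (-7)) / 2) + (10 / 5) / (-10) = -1091 / 55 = -19.84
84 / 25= 3.36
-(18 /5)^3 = -5832 /125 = -46.66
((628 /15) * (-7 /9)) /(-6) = 5.43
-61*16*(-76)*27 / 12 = 166896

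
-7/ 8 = -0.88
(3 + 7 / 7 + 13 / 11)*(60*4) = 13680 / 11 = 1243.64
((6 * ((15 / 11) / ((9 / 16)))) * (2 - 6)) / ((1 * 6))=-320 / 33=-9.70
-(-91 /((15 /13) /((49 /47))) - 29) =78412 /705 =111.22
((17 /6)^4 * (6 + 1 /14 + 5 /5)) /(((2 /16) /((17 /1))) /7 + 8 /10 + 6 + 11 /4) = 7099285 /148788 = 47.71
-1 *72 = -72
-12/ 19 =-0.63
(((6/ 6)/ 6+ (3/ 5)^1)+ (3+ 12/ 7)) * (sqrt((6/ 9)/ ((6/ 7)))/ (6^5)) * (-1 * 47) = -54097 * sqrt(7)/ 4898880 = -0.03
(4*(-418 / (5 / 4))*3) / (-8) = 501.60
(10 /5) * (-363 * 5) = -3630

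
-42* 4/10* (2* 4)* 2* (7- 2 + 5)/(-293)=2688/293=9.17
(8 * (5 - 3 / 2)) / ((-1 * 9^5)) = -28 / 59049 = -0.00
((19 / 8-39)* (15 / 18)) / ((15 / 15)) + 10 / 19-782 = -740539 / 912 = -811.99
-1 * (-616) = 616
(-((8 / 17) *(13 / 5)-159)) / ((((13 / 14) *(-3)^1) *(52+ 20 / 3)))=-0.97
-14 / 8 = -7 / 4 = -1.75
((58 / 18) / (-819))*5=-0.02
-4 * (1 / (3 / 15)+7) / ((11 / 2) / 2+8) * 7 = -1344 / 43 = -31.26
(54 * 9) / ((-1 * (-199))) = 486 / 199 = 2.44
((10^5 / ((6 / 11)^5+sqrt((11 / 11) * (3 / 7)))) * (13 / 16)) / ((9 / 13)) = -342941999400000 / 25796336857+27396404734806250 * sqrt(21) / 696501095139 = 166958.34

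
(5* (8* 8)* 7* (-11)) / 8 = -3080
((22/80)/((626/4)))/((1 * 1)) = 11/6260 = 0.00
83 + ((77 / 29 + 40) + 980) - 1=32035 / 29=1104.66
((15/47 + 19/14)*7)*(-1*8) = -4412/47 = -93.87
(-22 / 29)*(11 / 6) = -121 / 87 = -1.39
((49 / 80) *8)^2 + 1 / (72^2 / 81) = 38441 / 1600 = 24.03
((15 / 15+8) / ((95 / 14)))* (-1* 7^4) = -302526 / 95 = -3184.48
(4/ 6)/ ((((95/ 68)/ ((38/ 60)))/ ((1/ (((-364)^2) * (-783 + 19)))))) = -17/ 5694015600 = -0.00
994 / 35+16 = 222 / 5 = 44.40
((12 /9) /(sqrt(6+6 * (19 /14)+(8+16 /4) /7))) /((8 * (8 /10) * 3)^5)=3125 * sqrt(777) /678797770752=0.00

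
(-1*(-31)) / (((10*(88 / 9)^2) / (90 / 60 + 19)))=102951 / 154880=0.66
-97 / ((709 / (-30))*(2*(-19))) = -1455 / 13471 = -0.11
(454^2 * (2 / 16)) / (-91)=-51529 / 182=-283.13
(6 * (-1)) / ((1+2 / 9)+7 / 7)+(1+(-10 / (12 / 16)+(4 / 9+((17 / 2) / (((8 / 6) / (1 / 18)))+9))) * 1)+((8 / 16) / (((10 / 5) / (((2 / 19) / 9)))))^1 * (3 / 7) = -501157 / 95760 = -5.23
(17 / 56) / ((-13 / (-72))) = 1.68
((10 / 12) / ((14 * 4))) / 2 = 5 / 672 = 0.01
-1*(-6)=6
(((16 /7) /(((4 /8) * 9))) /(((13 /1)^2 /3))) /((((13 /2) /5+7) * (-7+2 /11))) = -704 /4418505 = -0.00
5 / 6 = 0.83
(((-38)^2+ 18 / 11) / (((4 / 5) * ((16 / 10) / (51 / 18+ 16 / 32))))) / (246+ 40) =993875 / 75504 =13.16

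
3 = 3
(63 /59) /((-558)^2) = 7 /2041164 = 0.00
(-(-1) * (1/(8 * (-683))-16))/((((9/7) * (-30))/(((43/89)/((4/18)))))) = 5262985/5835552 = 0.90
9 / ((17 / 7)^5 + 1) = 0.11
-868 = -868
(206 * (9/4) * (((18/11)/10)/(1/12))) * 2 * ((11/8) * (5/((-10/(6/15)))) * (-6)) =75087/25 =3003.48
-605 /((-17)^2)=-605 /289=-2.09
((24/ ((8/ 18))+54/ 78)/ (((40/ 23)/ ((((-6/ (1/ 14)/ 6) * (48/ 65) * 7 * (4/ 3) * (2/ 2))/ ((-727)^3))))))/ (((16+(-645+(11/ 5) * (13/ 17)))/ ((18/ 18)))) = -36325464/ 2885460421647245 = -0.00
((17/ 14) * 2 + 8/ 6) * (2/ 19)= 158/ 399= 0.40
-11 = -11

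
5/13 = 0.38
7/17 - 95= -1608/17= -94.59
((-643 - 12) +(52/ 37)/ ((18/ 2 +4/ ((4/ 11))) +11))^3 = -423959110024766337/ 1509003523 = -280953028.65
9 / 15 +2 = 13 / 5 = 2.60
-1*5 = -5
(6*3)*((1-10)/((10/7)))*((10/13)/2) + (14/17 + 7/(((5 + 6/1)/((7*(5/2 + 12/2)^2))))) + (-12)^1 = 2596785/9724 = 267.05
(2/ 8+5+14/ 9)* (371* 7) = 636265/ 36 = 17674.03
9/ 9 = 1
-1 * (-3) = 3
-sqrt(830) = -28.81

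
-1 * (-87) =87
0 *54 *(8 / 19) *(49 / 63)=0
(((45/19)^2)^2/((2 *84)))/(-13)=-1366875/94873688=-0.01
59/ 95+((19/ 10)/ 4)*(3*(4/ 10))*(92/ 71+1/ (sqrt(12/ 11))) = 19*sqrt(33)/ 200+45854/ 33725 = 1.91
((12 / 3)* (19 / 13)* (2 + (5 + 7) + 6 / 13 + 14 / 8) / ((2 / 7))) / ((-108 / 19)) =-710087 / 12168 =-58.36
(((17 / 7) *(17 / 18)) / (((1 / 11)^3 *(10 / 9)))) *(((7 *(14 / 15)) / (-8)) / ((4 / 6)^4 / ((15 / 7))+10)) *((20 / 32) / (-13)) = 218101653 / 20403968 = 10.69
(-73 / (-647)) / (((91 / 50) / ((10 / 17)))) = 0.04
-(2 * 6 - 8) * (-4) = 16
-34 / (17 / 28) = -56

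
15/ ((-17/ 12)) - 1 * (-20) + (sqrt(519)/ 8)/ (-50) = 160/ 17 - sqrt(519)/ 400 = 9.35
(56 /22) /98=2 /77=0.03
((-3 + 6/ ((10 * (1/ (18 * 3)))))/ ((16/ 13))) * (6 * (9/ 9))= 143.32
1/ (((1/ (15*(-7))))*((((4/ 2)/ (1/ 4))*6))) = -35/ 16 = -2.19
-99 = -99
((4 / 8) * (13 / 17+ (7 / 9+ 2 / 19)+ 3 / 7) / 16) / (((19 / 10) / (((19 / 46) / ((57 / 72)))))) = 9185 / 515508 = 0.02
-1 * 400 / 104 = -50 / 13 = -3.85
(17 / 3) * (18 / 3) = 34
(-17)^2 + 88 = 377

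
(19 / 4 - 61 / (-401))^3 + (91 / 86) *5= 21843033326381 / 177452265152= 123.09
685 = 685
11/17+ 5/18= 283/306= 0.92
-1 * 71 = -71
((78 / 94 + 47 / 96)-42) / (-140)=183551 / 631680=0.29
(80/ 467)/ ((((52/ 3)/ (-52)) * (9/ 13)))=-1040/ 1401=-0.74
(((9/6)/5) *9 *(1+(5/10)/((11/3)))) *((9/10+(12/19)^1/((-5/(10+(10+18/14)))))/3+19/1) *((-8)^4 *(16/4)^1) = 1353480192/1463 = 925140.25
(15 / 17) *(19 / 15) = 19 / 17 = 1.12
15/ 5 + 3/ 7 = 3.43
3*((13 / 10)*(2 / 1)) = 39 / 5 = 7.80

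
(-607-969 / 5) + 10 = -3954 / 5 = -790.80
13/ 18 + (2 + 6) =8.72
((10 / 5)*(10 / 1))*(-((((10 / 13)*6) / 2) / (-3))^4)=-200000 / 28561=-7.00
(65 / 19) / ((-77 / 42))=-390 / 209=-1.87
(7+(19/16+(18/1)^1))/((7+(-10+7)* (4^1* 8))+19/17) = -7123/23904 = -0.30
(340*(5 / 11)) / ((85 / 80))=1600 / 11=145.45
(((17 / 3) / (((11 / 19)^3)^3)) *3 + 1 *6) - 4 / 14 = 2332.18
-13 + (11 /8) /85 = -8829 /680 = -12.98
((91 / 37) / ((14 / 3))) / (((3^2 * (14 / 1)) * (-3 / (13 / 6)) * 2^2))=-169 / 223776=-0.00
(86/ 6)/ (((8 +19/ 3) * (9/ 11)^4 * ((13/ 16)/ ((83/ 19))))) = 19443248/ 1620567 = 12.00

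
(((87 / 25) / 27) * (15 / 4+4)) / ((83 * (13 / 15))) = 899 / 64740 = 0.01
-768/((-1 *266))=2.89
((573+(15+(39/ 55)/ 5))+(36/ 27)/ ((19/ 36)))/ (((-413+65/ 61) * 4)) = -62753567/ 175058400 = -0.36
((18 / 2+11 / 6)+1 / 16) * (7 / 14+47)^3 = 448407125 / 384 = 1167726.89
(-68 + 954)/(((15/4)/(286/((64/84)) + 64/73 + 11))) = 6679111/73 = 91494.67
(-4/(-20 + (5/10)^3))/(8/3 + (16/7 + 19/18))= 0.03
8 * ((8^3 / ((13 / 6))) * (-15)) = -368640 / 13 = -28356.92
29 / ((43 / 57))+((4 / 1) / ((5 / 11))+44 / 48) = 124249 / 2580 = 48.16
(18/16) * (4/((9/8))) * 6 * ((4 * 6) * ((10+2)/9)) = 768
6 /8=3 /4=0.75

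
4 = 4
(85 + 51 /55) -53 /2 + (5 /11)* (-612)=-24063 /110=-218.75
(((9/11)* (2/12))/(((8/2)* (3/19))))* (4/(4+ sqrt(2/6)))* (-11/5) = -0.42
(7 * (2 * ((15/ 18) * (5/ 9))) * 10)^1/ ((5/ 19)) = 6650/ 27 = 246.30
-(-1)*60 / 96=5 / 8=0.62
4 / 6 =2 / 3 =0.67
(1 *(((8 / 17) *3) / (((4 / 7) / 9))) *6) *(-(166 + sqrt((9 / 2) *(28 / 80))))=-376488 / 17 -1701 *sqrt(70) / 85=-22313.78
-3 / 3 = -1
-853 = -853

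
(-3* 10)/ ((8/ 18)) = -135/ 2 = -67.50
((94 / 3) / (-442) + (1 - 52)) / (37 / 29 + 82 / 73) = -42340 / 1989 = -21.29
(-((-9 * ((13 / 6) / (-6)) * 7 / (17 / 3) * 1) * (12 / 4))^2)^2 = 449920319121 / 21381376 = 21042.63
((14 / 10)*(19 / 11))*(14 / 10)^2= 6517 / 1375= 4.74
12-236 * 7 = -1640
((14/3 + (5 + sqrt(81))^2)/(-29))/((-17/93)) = 18662/493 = 37.85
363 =363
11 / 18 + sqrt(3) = 2.34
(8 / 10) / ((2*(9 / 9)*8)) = 0.05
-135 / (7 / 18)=-2430 / 7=-347.14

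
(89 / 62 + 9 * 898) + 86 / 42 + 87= 10640573 / 1302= 8172.48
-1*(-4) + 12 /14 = 34 /7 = 4.86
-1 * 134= -134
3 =3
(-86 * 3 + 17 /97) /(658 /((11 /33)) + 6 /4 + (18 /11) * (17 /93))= -17056138 /130707015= -0.13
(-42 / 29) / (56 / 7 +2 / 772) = -16212 / 89581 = -0.18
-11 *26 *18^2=-92664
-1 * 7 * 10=-70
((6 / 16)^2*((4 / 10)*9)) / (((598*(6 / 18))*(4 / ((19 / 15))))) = 1539 / 1913600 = 0.00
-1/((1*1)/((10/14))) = -5/7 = -0.71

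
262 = 262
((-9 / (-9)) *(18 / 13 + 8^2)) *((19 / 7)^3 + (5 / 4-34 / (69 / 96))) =-26881675 / 15778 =-1703.74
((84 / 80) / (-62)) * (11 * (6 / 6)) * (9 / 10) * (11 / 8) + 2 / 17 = -190373 / 1686400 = -0.11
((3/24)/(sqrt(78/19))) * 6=sqrt(1482)/104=0.37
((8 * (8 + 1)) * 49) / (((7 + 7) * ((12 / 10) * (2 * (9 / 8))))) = 280 / 3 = 93.33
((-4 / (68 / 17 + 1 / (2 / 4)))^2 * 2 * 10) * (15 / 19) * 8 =3200 / 57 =56.14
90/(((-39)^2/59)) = 590/169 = 3.49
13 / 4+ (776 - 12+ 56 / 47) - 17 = 141271 / 188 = 751.44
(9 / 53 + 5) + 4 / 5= 5.97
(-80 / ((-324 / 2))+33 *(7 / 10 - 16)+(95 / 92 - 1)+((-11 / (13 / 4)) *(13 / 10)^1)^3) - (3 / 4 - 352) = -55495874 / 232875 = -238.31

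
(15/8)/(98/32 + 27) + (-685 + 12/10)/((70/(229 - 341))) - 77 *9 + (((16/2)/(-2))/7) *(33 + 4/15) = 96498097/252525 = 382.13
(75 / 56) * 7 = 75 / 8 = 9.38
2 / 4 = 1 / 2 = 0.50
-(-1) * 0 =0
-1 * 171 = -171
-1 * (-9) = 9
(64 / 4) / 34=8 / 17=0.47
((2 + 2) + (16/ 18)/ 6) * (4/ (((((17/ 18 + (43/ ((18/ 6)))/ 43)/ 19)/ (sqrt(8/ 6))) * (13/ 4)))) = 136192 * sqrt(3)/ 2691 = 87.66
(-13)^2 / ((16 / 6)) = 507 / 8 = 63.38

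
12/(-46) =-0.26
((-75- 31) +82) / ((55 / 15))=-6.55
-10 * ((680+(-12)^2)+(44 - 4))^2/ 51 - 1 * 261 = -2492757/ 17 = -146632.76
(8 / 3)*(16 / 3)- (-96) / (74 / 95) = 45776 / 333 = 137.47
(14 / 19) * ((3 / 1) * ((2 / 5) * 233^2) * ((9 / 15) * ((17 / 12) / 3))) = 6460391 / 475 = 13600.82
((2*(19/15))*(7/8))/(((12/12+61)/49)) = 6517/3720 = 1.75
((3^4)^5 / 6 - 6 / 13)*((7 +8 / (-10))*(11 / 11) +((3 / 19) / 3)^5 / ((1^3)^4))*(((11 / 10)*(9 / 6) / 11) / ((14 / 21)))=5219025662093901147 / 6437857400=810677425.40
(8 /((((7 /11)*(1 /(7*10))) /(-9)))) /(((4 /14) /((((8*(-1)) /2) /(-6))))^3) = -301840 /3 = -100613.33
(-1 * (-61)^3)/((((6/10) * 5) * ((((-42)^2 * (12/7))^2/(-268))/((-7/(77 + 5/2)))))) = 15207727/77892192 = 0.20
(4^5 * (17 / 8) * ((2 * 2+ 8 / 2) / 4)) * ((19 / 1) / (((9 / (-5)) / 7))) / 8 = -361760 / 9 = -40195.56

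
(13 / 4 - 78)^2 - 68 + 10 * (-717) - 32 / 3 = -79733 / 48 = -1661.10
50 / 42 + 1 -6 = -80 / 21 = -3.81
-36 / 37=-0.97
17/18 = 0.94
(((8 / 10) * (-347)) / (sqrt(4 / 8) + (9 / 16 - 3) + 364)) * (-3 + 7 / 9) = 513893120 / 301194873 - 710656 * sqrt(2) / 301194873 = 1.70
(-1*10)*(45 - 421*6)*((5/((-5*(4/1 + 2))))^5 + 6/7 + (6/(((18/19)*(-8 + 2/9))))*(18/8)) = -31354051/1296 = -24192.94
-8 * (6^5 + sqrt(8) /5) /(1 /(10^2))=-6220800-320 * sqrt(2)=-6221252.55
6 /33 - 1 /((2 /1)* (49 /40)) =-122 /539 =-0.23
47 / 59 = 0.80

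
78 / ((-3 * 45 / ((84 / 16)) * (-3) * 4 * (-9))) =-91 / 3240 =-0.03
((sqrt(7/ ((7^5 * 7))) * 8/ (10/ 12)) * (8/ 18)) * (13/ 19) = 832 * sqrt(7)/ 97755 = 0.02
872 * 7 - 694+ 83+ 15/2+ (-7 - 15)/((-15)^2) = 2475181/450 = 5500.40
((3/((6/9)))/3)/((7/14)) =3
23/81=0.28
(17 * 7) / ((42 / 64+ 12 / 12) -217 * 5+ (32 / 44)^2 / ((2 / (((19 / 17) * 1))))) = -7833056 / 71290563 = -0.11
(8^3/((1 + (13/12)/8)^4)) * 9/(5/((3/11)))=1174136684544/7763698855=151.23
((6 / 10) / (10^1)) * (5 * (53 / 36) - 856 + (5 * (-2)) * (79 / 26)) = -411383 / 7800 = -52.74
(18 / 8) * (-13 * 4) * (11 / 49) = -1287 / 49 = -26.27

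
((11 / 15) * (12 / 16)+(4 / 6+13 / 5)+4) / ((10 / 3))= 469 / 200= 2.34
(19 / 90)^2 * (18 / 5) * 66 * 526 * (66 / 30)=22976206 / 1875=12253.98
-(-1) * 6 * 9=54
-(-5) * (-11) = -55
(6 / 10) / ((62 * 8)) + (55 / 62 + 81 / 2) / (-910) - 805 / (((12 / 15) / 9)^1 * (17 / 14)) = -28613572847 / 3836560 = -7458.13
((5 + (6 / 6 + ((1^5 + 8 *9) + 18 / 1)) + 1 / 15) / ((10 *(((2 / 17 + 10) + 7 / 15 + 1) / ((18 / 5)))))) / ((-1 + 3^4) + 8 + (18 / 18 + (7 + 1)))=15912 / 511675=0.03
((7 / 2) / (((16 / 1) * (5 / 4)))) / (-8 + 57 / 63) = -147 / 5960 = -0.02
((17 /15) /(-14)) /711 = -0.00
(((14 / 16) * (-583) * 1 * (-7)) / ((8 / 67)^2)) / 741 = 128237263 / 379392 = 338.01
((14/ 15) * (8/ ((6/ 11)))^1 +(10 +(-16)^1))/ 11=346/ 495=0.70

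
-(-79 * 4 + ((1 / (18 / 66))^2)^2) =10955 / 81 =135.25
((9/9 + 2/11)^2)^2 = 28561/14641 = 1.95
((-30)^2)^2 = 810000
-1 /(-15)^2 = -1 /225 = -0.00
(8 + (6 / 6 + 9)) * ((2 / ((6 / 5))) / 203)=30 / 203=0.15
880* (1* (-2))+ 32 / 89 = -156608 / 89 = -1759.64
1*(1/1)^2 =1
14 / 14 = 1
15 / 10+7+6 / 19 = 335 / 38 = 8.82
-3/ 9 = -1/ 3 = -0.33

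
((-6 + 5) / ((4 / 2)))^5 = -0.03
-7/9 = -0.78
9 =9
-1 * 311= -311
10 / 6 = 5 / 3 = 1.67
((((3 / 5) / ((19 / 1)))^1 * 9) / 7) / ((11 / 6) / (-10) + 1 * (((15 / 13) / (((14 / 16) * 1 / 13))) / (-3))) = -324 / 47063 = -0.01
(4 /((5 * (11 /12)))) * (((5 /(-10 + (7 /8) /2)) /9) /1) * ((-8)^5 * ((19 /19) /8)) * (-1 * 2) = -2097152 /5049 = -415.36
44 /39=1.13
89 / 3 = 29.67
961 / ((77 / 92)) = 88412 / 77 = 1148.21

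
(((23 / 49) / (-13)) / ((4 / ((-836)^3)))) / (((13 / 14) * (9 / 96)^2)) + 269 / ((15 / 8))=34402240694728 / 53235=646233506.05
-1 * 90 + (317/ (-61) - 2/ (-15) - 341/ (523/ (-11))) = -42059944/ 478545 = -87.89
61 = 61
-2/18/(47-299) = 1/2268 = 0.00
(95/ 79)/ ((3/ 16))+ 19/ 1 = 6023/ 237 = 25.41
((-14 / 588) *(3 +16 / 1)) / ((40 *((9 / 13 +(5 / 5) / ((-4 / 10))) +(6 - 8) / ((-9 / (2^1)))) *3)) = 0.00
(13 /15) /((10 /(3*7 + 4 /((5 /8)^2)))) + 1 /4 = 22181 /7500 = 2.96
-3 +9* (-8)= -75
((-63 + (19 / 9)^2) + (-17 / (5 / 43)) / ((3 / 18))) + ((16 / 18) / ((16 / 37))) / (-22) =-16676609 / 17820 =-935.84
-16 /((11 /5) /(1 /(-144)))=5 /99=0.05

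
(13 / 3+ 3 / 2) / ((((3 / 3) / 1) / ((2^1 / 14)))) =5 / 6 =0.83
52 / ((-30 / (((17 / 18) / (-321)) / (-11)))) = -221 / 476685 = -0.00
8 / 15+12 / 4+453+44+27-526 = 1.53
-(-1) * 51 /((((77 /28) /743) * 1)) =13779.27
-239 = -239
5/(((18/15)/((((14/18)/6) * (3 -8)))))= -875/324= -2.70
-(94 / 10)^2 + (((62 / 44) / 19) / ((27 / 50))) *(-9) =-1404418 / 15675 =-89.60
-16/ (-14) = 8/ 7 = 1.14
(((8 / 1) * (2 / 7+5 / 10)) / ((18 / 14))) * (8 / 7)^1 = 352 / 63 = 5.59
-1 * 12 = -12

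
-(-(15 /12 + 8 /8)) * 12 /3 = 9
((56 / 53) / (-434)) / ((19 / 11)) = -44 / 31217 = -0.00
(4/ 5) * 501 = 2004/ 5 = 400.80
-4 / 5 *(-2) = 8 / 5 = 1.60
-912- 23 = -935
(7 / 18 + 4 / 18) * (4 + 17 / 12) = 715 / 216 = 3.31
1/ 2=0.50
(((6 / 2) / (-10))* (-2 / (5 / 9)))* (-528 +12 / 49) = -139644 / 245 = -569.98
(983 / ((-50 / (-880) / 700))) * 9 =108995040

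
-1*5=-5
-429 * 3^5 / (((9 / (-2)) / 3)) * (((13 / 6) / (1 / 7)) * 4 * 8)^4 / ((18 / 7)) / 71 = 4498622772740096 / 213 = 21120294707699.98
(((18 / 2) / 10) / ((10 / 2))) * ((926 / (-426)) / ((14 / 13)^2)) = -234741 / 695800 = -0.34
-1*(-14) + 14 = 28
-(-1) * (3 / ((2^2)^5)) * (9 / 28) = 27 / 28672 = 0.00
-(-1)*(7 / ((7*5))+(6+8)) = 14.20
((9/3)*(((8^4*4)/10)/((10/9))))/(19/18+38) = 1990656/17575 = 113.27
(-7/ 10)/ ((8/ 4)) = -7/ 20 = -0.35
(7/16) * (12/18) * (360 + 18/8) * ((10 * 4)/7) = 2415/4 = 603.75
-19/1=-19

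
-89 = -89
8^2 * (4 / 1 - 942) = -60032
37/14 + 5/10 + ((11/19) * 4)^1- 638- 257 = -118309/133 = -889.54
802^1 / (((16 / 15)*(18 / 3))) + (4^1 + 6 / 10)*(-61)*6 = -124663 / 80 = -1558.29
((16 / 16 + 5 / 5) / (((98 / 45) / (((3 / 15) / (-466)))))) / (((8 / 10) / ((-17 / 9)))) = 85 / 91336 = 0.00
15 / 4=3.75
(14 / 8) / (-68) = -7 / 272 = -0.03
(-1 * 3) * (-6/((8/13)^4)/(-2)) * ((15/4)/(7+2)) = -428415/16384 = -26.15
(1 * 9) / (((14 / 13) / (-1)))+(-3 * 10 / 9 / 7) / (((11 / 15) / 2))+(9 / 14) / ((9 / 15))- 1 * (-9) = 32 / 77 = 0.42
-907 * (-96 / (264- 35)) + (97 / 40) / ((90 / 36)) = 381.20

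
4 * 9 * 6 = 216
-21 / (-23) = 21 / 23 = 0.91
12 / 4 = 3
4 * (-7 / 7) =-4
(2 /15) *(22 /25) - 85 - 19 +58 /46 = -885113 /8625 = -102.62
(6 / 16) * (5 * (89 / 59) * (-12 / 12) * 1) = -1335 / 472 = -2.83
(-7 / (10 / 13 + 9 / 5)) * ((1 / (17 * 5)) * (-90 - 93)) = 16653 / 2839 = 5.87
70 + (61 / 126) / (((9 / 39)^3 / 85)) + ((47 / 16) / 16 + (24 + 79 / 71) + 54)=108141301069 / 30917376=3497.75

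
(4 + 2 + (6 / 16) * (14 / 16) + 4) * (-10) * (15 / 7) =-49575 / 224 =-221.32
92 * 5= 460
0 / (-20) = 0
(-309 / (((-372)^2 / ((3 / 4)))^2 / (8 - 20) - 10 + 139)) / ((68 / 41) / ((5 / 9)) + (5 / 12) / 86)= 7263560 / 199416377932583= 0.00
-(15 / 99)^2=-25 / 1089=-0.02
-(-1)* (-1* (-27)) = 27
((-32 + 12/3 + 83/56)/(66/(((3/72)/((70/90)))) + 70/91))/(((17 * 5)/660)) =-212355/1271396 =-0.17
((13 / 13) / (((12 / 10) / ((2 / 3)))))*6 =10 / 3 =3.33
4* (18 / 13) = 72 / 13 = 5.54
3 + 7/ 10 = 37/ 10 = 3.70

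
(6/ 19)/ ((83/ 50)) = 300/ 1577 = 0.19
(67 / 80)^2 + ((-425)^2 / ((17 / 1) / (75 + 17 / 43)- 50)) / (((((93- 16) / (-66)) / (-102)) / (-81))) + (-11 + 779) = 185789119341059687 / 7229331200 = 25699350.91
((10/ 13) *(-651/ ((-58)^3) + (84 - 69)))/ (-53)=-0.22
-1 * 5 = -5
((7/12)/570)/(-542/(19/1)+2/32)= -0.00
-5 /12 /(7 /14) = -5 /6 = -0.83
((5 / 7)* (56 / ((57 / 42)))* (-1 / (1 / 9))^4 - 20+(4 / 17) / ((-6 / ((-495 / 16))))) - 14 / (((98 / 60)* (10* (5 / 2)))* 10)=87436497121 / 452200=193358.02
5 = 5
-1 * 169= -169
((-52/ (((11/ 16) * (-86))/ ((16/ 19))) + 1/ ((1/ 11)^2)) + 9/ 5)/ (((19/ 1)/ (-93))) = -516270714/ 853765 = -604.70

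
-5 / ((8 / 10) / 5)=-125 / 4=-31.25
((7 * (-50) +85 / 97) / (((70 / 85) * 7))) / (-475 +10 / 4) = 115141 / 898317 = 0.13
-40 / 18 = -2.22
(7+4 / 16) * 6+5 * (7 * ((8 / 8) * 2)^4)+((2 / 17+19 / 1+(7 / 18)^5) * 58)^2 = 317617714971837073945 / 257966257123584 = 1231237.44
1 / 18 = 0.06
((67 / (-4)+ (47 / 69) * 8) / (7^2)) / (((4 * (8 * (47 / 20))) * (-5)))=3119 / 5085024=0.00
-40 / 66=-20 / 33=-0.61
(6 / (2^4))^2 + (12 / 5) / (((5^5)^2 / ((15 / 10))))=439454277 / 3125000000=0.14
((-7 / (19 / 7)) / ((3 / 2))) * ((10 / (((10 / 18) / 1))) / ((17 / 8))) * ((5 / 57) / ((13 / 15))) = -117600 / 79781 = -1.47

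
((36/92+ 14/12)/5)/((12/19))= 817/1656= 0.49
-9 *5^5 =-28125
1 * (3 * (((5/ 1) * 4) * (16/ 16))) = 60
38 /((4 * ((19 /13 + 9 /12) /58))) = 249.15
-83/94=-0.88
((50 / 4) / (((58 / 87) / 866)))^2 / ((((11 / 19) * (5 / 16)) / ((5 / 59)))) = 80151547500 / 649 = 123500073.19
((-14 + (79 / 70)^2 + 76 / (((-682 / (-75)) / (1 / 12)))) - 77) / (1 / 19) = -2826439411 / 1670900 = -1691.57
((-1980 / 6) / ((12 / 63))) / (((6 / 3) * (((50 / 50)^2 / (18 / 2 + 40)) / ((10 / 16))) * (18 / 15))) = -1414875 / 64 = -22107.42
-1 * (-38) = 38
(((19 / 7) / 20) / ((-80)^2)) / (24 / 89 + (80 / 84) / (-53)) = 0.00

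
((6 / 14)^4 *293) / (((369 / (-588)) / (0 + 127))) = -4018788 / 2009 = -2000.39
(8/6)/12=1/9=0.11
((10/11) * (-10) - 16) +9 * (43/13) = 669/143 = 4.68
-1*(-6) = 6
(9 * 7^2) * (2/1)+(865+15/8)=13991/8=1748.88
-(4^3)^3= -262144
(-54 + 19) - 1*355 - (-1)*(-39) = -429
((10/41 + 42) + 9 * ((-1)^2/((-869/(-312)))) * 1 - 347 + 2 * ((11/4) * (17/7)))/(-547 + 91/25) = 3593493875/6775780704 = 0.53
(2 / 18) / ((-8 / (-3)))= 1 / 24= 0.04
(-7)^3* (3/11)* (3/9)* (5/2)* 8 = -6860/11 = -623.64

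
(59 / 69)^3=205379 / 328509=0.63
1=1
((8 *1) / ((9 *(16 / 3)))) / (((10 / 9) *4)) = 0.04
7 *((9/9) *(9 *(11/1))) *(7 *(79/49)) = 7821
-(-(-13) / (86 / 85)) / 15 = -221 / 258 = -0.86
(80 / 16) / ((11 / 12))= 60 / 11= 5.45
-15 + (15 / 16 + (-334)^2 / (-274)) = -923273 / 2192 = -421.20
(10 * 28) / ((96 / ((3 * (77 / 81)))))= 2695 / 324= 8.32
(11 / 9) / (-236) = -11 / 2124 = -0.01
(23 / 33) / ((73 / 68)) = 1564 / 2409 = 0.65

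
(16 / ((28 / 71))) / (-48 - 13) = -284 / 427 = -0.67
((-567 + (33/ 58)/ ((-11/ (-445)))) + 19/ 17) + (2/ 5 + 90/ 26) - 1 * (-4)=-34288379/ 64090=-535.00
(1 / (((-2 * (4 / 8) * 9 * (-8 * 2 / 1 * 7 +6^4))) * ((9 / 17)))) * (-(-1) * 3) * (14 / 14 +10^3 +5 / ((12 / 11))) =-205139 / 383616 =-0.53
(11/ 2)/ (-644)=-11/ 1288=-0.01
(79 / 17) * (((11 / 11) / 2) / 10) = 79 / 340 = 0.23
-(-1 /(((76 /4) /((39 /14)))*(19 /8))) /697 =156 /1761319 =0.00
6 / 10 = 3 / 5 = 0.60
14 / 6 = 7 / 3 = 2.33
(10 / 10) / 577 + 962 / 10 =277542 / 2885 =96.20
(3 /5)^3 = 27 /125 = 0.22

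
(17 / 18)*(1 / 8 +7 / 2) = 493 / 144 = 3.42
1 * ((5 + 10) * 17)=255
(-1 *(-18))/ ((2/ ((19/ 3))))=57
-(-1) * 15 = 15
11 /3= 3.67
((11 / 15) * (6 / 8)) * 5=11 / 4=2.75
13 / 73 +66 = 4831 / 73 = 66.18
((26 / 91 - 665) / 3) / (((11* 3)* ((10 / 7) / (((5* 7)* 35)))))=-11515 / 2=-5757.50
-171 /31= -5.52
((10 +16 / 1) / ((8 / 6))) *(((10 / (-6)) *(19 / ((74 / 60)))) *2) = -37050 / 37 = -1001.35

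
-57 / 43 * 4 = -228 / 43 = -5.30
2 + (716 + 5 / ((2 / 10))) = 743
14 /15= 0.93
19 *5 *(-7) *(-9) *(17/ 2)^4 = 499873185/ 16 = 31242074.06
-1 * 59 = -59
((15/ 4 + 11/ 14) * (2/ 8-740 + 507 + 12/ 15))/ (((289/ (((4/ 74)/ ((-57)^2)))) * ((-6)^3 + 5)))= 0.00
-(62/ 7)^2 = -3844/ 49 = -78.45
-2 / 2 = -1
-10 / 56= -5 / 28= -0.18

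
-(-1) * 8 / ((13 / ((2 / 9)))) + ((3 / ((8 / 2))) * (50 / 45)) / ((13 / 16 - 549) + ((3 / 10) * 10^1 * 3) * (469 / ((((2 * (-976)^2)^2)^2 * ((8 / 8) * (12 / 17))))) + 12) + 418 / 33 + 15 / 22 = 980646020855630908441092637809287 / 72728351387107427575384480452078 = 13.48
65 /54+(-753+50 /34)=-688799 /918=-750.33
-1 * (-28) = 28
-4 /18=-2 /9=-0.22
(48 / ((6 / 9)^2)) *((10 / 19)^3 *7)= 110.22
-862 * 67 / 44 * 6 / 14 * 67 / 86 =-5804277 / 13244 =-438.26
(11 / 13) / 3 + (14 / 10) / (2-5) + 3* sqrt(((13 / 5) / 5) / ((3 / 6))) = -12 / 65 + 3* sqrt(26) / 5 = 2.87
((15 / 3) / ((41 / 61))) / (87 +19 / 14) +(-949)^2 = 45675785187 / 50717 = 900601.08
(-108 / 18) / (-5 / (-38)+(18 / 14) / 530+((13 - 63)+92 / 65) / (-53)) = -5.71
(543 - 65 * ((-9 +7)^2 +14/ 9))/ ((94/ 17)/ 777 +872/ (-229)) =-1650565819/ 34490166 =-47.86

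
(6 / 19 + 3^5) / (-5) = -4623 / 95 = -48.66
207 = 207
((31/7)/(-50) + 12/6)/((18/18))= 669/350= 1.91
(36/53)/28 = 9/371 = 0.02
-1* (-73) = 73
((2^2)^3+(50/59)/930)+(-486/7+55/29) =-3933164/1113861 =-3.53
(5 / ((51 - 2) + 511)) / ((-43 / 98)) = -7 / 344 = -0.02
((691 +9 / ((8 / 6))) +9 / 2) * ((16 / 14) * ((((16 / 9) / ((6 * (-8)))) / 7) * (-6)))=25.48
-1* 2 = -2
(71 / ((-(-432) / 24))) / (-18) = -0.22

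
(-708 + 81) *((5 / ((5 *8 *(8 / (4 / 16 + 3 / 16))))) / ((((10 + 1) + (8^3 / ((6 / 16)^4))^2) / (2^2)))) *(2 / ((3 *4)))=-9598743 / 2251799850636800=-0.00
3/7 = 0.43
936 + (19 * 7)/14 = 1891/2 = 945.50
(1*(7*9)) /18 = 7 /2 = 3.50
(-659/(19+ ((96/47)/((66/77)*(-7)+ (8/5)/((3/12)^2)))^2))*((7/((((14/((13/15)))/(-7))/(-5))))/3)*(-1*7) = 1226.73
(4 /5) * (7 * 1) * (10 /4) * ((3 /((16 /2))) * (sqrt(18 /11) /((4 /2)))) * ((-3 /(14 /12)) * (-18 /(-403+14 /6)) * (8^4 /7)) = -2239488 * sqrt(22) /46277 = -226.98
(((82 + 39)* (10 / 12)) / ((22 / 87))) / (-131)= -1595 / 524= -3.04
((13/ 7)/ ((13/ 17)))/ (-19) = -17/ 133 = -0.13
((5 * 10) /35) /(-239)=-10 /1673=-0.01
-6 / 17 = -0.35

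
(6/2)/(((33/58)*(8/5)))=145/44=3.30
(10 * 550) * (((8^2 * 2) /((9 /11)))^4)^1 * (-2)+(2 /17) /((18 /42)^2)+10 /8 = -2939762306448564547 /446148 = -6589208752361.47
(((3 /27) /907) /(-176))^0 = 1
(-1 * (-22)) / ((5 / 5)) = 22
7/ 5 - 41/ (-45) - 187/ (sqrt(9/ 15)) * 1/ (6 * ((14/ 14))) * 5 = 104/ 45 - 935 * sqrt(15)/ 18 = -198.87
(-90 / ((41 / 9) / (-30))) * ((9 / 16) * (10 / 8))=273375 / 656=416.73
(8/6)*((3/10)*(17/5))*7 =238/25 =9.52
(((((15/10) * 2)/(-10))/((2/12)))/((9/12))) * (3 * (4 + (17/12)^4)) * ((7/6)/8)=-233051/27648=-8.43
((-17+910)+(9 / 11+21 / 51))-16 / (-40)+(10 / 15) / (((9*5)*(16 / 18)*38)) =894.63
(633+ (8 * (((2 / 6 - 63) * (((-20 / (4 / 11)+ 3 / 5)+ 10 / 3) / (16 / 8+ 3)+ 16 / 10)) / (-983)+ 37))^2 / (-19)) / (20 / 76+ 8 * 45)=-3571420514541781 / 334846315378125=-10.67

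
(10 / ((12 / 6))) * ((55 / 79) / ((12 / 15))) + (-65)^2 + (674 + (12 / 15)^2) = 38741531 / 7900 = 4903.99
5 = 5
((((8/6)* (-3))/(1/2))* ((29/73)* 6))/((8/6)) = -1044/73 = -14.30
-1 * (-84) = 84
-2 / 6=-1 / 3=-0.33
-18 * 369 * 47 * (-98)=30593052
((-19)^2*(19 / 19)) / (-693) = -361 / 693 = -0.52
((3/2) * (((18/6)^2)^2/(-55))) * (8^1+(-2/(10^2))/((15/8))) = -17.65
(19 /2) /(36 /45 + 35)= 95 /358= 0.27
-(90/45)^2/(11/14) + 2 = -34/11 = -3.09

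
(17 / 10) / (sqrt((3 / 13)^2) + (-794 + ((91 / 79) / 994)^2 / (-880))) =-2447404854752 / 1142749805259477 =-0.00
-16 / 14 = -8 / 7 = -1.14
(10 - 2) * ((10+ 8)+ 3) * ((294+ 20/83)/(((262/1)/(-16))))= -32823168/10873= -3018.78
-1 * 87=-87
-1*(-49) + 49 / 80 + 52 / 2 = 6049 / 80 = 75.61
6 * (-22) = -132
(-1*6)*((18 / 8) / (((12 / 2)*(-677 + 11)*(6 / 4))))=1 / 444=0.00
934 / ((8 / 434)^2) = 21990563 / 8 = 2748820.38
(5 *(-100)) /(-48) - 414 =-4843 /12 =-403.58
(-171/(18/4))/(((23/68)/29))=-74936/23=-3258.09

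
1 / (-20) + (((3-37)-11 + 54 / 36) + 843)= 15989 / 20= 799.45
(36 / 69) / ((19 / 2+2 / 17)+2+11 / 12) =2448 / 58811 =0.04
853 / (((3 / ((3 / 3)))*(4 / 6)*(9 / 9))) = 853 / 2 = 426.50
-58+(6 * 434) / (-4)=-709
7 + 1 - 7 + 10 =11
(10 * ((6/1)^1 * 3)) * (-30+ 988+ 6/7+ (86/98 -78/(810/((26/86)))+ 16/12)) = 1093450856/6321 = 172987.00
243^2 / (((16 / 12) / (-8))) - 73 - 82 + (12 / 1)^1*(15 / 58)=-10278931 / 29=-354445.90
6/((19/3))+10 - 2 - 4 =94/19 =4.95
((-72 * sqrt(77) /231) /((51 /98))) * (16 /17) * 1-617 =-617-1792 * sqrt(77) /3179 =-621.95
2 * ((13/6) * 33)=143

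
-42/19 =-2.21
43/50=0.86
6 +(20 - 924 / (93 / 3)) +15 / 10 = -143 / 62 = -2.31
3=3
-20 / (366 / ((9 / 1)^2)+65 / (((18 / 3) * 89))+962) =-96120 / 4645673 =-0.02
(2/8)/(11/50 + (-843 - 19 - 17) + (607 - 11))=-25/28278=-0.00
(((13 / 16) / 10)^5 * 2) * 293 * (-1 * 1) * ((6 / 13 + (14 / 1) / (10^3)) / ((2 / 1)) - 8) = 844444151057 / 52428800000000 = 0.02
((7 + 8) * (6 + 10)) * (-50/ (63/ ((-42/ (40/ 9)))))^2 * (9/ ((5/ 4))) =97200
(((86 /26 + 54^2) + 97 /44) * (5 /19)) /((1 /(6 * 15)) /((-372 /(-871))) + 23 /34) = 1094.43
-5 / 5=-1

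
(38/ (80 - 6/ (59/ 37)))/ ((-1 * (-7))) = 0.07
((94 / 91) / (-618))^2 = 0.00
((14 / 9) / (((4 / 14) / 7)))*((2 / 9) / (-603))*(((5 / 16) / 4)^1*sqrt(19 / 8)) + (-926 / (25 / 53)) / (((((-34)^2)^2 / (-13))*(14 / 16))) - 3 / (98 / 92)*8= -2302946551 / 102313225 - 1715*sqrt(38) / 6251904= -22.51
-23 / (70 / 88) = -1012 / 35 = -28.91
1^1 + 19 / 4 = 23 / 4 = 5.75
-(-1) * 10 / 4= 5 / 2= 2.50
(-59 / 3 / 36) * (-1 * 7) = 413 / 108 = 3.82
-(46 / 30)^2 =-529 / 225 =-2.35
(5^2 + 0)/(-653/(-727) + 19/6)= 109050/17731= 6.15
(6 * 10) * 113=6780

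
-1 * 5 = -5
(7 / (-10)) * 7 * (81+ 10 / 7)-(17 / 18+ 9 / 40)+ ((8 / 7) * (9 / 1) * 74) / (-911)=-186368821 / 459144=-405.90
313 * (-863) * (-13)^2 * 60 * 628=-1720096182480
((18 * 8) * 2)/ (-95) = -288/ 95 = -3.03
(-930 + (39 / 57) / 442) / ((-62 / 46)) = 13817917 / 20026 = 690.00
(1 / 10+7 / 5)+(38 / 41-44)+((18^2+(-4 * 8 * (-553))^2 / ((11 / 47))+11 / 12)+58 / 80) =72412455089627 / 54120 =1337998061.52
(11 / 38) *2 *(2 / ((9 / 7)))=154 / 171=0.90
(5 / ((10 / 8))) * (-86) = -344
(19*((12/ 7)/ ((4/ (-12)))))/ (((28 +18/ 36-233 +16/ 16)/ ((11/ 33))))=456/ 2849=0.16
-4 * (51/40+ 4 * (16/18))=-1739/90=-19.32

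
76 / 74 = 38 / 37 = 1.03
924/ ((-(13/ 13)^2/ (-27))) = 24948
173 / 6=28.83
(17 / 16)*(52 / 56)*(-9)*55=-109395 / 224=-488.37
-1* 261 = -261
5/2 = 2.50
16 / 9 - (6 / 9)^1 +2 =28 / 9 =3.11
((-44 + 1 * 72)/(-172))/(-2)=7/86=0.08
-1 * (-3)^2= -9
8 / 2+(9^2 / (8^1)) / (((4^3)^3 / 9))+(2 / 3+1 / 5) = 153103031 / 31457280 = 4.87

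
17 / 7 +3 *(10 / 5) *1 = 59 / 7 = 8.43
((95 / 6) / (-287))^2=0.00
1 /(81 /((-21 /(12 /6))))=-7 /54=-0.13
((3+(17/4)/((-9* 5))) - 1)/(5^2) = 343/4500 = 0.08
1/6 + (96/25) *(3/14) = 0.99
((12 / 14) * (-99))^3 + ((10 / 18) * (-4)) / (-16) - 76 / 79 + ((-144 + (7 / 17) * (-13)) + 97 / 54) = -30406368309467 / 49750092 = -611182.15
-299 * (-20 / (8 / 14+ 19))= 41860 / 137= 305.55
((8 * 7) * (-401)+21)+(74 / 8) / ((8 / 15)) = -717365 / 32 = -22417.66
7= 7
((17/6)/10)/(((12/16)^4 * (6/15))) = 2.24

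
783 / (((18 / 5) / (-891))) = -387585 / 2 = -193792.50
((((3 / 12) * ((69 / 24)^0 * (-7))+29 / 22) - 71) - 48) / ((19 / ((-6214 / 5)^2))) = -10145774899 / 1045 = -9708875.50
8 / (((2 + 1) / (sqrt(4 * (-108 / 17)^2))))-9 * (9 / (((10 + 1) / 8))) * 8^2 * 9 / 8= -786816 / 187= -4207.57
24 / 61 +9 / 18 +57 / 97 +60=727567 / 11834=61.48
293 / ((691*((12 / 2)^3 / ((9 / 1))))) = 0.02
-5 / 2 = -2.50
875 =875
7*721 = 5047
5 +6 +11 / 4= 55 / 4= 13.75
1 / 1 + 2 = 3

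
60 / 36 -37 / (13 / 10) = -1045 / 39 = -26.79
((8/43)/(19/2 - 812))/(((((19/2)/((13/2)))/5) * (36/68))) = -3536/2360313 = -0.00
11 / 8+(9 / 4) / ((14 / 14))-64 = -483 / 8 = -60.38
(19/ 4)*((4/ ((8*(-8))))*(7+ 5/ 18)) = -2489/ 1152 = -2.16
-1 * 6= -6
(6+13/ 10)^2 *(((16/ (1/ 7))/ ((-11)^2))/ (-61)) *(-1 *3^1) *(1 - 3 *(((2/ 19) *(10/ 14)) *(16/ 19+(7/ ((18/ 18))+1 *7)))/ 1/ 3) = -18736764/ 66613525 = -0.28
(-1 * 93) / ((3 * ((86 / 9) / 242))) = -33759 / 43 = -785.09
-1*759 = -759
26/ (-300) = -13/ 150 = -0.09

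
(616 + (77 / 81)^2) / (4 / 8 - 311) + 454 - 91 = 1470905293 / 4074381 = 361.01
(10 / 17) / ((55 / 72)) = 144 / 187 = 0.77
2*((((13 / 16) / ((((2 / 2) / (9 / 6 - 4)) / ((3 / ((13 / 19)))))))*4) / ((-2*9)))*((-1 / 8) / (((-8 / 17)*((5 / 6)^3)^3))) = 2119203 / 390625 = 5.43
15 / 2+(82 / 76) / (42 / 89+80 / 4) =522919 / 69236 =7.55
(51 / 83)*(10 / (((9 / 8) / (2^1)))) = 2720 / 249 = 10.92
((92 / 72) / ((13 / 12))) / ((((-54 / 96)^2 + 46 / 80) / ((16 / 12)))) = 235520 / 133497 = 1.76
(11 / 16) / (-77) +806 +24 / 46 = 2077577 / 2576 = 806.51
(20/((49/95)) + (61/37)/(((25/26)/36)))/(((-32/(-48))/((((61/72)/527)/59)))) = 69466861/16911482700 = 0.00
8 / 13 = 0.62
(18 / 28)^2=81 / 196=0.41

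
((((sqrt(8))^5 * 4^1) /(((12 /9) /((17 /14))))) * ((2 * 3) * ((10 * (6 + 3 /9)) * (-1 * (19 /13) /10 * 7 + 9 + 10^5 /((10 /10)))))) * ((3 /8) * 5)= 46987963046.91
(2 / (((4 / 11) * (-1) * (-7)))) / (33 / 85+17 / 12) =5610 / 12887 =0.44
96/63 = 32/21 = 1.52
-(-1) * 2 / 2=1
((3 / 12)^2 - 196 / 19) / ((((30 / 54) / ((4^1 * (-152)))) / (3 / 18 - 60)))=-3357009 / 5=-671401.80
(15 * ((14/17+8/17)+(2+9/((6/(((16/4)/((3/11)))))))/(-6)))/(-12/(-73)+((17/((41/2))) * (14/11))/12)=-68150610/423691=-160.85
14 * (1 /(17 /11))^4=204974 /83521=2.45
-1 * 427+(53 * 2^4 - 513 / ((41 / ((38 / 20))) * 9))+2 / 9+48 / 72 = 1547023 / 3690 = 419.25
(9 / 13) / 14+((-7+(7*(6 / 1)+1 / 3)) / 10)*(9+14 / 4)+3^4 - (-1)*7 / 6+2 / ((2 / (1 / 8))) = 276293 / 2184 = 126.51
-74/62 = -37/31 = -1.19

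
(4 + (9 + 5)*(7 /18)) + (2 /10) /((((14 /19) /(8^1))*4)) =3146 /315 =9.99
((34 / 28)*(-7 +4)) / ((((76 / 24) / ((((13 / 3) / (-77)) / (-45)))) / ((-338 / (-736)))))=-37349 / 56530320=-0.00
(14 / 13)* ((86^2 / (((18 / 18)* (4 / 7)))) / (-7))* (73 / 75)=-1889678 / 975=-1938.13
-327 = -327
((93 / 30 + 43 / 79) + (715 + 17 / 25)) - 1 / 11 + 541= 54757141 / 43450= 1260.23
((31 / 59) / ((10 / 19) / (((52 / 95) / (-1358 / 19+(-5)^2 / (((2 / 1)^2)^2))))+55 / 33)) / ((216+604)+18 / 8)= -226176 / 23203349785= -0.00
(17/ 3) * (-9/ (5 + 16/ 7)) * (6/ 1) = -42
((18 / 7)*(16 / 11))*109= 31392 / 77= 407.69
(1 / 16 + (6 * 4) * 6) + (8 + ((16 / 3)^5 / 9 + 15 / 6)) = 22185667 / 34992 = 634.02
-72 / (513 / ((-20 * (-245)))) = -39200 / 57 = -687.72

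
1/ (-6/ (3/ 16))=-1/ 32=-0.03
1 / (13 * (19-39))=-1 / 260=-0.00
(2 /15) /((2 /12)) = 4 /5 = 0.80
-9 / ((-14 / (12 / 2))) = 27 / 7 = 3.86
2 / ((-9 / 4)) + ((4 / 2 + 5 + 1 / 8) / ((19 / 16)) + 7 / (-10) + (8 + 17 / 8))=5233 / 360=14.54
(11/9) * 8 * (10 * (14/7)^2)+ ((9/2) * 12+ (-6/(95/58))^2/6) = 36335806/81225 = 447.35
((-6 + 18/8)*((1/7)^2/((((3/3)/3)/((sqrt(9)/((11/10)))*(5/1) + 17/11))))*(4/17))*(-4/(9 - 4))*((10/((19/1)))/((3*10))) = 2004/174097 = 0.01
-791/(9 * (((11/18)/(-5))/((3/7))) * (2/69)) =116955/11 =10632.27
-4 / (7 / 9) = -36 / 7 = -5.14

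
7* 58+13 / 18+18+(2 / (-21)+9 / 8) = 214579 / 504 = 425.75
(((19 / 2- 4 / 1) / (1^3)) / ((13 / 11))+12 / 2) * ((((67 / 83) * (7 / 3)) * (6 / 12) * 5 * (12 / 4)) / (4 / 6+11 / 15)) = 463975 / 4316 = 107.50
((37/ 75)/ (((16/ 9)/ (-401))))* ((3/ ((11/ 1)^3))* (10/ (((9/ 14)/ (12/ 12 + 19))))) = -103859/ 1331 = -78.03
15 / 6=5 / 2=2.50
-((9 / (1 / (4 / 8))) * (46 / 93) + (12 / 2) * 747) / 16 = -139011 / 496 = -280.26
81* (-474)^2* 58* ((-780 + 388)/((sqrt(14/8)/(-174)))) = 54423439690115.59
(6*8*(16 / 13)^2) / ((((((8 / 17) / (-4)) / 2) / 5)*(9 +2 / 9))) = -9400320 / 14027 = -670.16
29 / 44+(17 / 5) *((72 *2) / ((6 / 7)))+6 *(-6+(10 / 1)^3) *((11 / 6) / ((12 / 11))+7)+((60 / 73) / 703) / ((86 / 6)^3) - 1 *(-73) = 141152578082915881 / 2692945023780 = 52415.69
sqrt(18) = 3 * sqrt(2) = 4.24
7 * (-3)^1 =-21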